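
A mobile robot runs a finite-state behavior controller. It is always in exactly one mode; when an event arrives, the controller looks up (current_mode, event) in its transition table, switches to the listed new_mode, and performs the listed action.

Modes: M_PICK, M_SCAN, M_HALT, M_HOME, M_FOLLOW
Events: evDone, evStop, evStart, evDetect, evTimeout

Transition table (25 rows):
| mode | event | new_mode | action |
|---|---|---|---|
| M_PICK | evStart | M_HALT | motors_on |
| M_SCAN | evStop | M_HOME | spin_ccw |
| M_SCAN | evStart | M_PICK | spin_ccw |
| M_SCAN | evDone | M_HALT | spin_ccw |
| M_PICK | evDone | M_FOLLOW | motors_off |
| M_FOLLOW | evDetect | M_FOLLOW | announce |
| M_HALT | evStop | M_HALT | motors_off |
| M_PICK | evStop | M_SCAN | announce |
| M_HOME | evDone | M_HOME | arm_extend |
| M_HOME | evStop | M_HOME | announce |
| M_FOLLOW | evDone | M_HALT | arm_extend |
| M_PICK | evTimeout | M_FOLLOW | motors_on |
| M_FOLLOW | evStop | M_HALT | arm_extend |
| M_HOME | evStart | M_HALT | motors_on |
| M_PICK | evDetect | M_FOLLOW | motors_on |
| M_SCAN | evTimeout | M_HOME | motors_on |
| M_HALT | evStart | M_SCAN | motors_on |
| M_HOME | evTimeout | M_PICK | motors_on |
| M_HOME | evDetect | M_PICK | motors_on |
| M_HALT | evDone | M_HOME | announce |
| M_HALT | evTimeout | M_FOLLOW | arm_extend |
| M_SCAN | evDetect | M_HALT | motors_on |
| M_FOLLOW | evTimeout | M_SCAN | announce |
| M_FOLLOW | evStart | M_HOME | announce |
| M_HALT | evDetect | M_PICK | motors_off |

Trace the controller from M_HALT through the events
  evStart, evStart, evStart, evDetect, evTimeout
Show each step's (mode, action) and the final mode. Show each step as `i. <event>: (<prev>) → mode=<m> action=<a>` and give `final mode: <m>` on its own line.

final mode: M_FOLLOW

1. evStart: (M_HALT) → mode=M_SCAN action=motors_on
2. evStart: (M_SCAN) → mode=M_PICK action=spin_ccw
3. evStart: (M_PICK) → mode=M_HALT action=motors_on
4. evDetect: (M_HALT) → mode=M_PICK action=motors_off
5. evTimeout: (M_PICK) → mode=M_FOLLOW action=motors_on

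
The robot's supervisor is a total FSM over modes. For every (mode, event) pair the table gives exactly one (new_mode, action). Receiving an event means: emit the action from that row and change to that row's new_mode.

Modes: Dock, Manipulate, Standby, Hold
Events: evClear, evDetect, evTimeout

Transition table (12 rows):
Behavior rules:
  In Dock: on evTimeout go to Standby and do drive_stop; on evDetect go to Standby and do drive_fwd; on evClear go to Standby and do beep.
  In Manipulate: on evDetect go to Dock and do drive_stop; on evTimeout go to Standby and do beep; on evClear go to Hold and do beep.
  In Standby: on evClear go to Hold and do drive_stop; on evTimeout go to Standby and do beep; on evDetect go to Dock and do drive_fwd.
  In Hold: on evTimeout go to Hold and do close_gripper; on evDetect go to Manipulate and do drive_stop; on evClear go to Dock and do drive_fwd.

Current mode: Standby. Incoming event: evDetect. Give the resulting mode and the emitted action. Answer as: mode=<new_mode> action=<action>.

mode=Dock action=drive_fwd

current mode = Standby; filter table to that mode:
  (Standby, evClear) → (Hold, drive_stop)
  (Standby, evTimeout) → (Standby, beep)
  (Standby, evDetect) → (Dock, drive_fwd)  ← event matches
event = evDetect selects (Dock, drive_fwd)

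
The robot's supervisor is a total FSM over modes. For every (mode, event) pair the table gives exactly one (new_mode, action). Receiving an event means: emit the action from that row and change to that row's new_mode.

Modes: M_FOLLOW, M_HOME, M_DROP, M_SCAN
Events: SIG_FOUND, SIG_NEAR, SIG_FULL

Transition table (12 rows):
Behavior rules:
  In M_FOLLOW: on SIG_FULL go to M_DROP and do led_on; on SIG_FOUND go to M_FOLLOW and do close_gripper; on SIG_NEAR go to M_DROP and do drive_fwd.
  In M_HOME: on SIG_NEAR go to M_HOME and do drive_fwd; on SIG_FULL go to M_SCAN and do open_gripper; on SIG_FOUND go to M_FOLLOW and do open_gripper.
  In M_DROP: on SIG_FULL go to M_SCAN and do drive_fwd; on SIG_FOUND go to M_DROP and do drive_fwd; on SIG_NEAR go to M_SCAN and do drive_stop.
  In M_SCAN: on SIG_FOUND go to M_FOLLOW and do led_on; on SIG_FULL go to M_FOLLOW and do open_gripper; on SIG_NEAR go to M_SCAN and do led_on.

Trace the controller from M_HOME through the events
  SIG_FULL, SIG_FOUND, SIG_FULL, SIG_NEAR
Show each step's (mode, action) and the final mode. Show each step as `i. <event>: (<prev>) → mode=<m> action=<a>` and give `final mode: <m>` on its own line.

1. SIG_FULL: (M_HOME) → mode=M_SCAN action=open_gripper
2. SIG_FOUND: (M_SCAN) → mode=M_FOLLOW action=led_on
3. SIG_FULL: (M_FOLLOW) → mode=M_DROP action=led_on
4. SIG_NEAR: (M_DROP) → mode=M_SCAN action=drive_stop

final mode: M_SCAN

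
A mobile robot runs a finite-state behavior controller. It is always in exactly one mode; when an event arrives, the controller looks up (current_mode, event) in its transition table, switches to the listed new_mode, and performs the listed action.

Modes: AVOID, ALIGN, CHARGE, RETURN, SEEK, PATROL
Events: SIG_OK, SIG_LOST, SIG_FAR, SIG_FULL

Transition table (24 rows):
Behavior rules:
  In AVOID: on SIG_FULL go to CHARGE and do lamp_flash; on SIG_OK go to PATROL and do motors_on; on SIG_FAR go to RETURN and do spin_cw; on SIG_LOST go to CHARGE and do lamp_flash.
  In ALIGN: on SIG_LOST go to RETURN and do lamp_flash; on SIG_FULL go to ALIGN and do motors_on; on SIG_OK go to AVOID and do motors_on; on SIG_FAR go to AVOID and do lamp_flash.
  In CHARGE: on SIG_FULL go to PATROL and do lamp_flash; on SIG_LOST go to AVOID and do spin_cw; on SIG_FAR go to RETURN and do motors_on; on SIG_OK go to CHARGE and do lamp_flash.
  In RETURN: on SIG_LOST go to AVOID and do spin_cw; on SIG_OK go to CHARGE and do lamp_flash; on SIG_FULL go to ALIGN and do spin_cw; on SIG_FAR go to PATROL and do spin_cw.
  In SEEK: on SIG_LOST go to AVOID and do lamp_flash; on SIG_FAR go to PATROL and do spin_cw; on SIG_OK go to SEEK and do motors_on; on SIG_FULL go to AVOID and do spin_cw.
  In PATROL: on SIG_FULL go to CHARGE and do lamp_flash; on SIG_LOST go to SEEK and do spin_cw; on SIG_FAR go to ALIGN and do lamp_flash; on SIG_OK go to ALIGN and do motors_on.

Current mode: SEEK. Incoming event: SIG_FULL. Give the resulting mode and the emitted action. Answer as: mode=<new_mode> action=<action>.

current mode = SEEK; filter table to that mode:
  (SEEK, SIG_LOST) → (AVOID, lamp_flash)
  (SEEK, SIG_FAR) → (PATROL, spin_cw)
  (SEEK, SIG_OK) → (SEEK, motors_on)
  (SEEK, SIG_FULL) → (AVOID, spin_cw)  ← event matches
event = SIG_FULL selects (AVOID, spin_cw)

mode=AVOID action=spin_cw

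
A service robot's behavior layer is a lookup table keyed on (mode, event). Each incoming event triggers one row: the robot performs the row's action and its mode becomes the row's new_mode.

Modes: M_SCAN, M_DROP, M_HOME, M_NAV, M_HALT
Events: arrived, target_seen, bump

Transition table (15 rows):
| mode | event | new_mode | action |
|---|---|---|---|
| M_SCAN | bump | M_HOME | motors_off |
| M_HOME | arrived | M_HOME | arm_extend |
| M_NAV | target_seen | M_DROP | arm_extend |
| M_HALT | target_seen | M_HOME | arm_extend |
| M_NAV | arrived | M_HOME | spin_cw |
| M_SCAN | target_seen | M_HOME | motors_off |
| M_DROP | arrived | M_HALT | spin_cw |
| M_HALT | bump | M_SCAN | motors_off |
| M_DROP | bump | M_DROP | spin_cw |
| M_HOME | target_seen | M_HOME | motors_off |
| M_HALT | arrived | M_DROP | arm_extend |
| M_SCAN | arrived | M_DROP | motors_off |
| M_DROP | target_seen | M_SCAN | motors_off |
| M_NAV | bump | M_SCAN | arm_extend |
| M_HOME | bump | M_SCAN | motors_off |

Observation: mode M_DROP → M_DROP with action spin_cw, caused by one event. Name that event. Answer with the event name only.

try arrived: (M_DROP, arrived) → (M_HALT, spin_cw)
try target_seen: (M_DROP, target_seen) → (M_SCAN, motors_off)
try bump: (M_DROP, bump) → (M_DROP, spin_cw)  ← matches

bump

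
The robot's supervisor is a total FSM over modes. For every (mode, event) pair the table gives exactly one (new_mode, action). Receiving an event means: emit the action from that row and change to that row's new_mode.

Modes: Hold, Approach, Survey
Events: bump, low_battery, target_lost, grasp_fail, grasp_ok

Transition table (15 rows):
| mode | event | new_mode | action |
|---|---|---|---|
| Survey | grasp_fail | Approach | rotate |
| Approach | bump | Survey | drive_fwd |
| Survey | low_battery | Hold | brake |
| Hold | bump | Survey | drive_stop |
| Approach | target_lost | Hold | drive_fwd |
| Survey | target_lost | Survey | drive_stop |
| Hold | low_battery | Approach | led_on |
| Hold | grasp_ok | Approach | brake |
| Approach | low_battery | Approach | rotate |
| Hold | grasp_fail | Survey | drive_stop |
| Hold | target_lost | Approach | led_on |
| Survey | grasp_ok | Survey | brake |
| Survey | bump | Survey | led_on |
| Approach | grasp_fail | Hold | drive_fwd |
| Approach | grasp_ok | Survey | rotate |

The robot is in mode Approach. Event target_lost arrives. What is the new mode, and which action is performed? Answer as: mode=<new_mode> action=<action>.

mode=Hold action=drive_fwd

current mode = Approach; filter table to that mode:
  (Approach, bump) → (Survey, drive_fwd)
  (Approach, target_lost) → (Hold, drive_fwd)  ← event matches
  (Approach, low_battery) → (Approach, rotate)
  (Approach, grasp_fail) → (Hold, drive_fwd)
  (Approach, grasp_ok) → (Survey, rotate)
event = target_lost selects (Hold, drive_fwd)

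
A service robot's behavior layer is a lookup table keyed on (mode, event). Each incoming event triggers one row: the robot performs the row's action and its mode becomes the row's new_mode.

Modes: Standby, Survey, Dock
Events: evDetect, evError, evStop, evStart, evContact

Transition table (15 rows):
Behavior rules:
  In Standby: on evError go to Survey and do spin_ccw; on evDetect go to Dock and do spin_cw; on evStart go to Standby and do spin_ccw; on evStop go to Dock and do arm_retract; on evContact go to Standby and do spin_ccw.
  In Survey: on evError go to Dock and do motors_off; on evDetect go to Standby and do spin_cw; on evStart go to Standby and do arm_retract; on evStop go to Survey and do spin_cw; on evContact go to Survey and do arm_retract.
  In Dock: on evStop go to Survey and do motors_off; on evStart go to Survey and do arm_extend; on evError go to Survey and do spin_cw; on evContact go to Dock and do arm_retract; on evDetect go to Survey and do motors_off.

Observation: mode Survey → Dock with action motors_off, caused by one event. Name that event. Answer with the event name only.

try evDetect: (Survey, evDetect) → (Standby, spin_cw)
try evError: (Survey, evError) → (Dock, motors_off)  ← matches
try evStop: (Survey, evStop) → (Survey, spin_cw)
try evStart: (Survey, evStart) → (Standby, arm_retract)
try evContact: (Survey, evContact) → (Survey, arm_retract)

evError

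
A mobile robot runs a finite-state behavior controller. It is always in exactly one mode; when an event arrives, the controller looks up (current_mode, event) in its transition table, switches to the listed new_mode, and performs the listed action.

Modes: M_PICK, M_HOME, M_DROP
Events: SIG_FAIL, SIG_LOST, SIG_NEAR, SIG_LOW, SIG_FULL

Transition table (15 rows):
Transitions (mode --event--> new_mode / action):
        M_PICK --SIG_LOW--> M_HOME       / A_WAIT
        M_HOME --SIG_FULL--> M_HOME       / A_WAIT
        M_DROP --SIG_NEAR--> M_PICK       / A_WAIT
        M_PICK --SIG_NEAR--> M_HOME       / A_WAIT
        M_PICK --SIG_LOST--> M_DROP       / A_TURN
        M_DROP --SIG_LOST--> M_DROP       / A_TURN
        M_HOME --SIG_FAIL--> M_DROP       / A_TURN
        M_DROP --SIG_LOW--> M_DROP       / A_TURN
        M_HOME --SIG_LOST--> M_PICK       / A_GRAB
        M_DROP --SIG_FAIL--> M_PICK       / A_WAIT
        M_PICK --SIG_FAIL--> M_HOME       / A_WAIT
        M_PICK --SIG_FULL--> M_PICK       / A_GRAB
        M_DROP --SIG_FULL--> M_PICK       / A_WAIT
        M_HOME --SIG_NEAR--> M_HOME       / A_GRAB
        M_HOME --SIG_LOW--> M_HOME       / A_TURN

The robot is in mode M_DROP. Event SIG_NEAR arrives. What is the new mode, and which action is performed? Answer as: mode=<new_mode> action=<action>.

current mode = M_DROP; filter table to that mode:
  (M_DROP, SIG_NEAR) → (M_PICK, A_WAIT)  ← event matches
  (M_DROP, SIG_LOST) → (M_DROP, A_TURN)
  (M_DROP, SIG_LOW) → (M_DROP, A_TURN)
  (M_DROP, SIG_FAIL) → (M_PICK, A_WAIT)
  (M_DROP, SIG_FULL) → (M_PICK, A_WAIT)
event = SIG_NEAR selects (M_PICK, A_WAIT)

mode=M_PICK action=A_WAIT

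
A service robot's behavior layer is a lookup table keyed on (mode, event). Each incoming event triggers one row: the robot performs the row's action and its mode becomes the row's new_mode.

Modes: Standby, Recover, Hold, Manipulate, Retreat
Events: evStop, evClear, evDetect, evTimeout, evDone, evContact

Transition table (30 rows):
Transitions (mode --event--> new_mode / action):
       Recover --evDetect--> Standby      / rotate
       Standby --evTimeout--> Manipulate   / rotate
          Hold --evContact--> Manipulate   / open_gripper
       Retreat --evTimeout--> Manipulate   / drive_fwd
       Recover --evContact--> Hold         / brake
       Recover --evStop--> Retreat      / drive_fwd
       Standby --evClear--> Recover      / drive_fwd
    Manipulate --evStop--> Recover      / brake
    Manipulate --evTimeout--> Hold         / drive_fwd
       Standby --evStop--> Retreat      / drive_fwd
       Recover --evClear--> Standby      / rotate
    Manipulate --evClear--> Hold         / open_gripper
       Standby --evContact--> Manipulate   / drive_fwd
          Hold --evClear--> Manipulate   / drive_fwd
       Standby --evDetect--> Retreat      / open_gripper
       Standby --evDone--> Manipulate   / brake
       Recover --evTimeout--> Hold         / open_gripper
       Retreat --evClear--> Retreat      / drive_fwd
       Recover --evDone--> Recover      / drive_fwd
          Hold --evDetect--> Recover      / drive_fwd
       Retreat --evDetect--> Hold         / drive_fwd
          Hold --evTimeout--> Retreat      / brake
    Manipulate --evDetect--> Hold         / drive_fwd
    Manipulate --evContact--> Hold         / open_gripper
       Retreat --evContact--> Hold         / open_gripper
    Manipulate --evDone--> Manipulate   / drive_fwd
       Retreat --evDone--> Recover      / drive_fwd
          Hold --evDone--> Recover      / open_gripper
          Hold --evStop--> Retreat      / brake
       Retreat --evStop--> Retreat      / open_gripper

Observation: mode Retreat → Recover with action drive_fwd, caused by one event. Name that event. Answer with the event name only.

evDone

try evStop: (Retreat, evStop) → (Retreat, open_gripper)
try evClear: (Retreat, evClear) → (Retreat, drive_fwd)
try evDetect: (Retreat, evDetect) → (Hold, drive_fwd)
try evTimeout: (Retreat, evTimeout) → (Manipulate, drive_fwd)
try evDone: (Retreat, evDone) → (Recover, drive_fwd)  ← matches
try evContact: (Retreat, evContact) → (Hold, open_gripper)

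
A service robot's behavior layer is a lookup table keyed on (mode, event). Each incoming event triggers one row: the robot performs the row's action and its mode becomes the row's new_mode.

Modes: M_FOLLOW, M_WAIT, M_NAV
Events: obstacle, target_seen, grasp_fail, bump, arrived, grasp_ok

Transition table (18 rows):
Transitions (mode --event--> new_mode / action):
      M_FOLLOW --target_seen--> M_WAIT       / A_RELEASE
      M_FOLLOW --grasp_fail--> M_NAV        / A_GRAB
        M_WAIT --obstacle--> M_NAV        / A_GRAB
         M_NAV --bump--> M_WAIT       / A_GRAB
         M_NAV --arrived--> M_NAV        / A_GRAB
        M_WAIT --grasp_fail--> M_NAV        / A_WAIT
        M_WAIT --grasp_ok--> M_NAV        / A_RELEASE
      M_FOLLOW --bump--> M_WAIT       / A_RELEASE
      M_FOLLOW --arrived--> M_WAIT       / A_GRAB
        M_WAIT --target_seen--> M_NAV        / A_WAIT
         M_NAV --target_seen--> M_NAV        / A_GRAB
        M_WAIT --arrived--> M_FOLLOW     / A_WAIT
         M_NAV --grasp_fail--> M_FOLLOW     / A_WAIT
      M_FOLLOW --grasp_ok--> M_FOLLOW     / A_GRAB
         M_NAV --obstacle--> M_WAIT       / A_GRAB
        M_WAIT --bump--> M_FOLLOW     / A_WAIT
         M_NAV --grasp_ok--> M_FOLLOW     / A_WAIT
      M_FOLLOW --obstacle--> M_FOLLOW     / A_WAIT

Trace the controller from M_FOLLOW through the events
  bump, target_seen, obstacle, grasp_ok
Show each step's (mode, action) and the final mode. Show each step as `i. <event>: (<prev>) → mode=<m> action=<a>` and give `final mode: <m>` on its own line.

1. bump: (M_FOLLOW) → mode=M_WAIT action=A_RELEASE
2. target_seen: (M_WAIT) → mode=M_NAV action=A_WAIT
3. obstacle: (M_NAV) → mode=M_WAIT action=A_GRAB
4. grasp_ok: (M_WAIT) → mode=M_NAV action=A_RELEASE

final mode: M_NAV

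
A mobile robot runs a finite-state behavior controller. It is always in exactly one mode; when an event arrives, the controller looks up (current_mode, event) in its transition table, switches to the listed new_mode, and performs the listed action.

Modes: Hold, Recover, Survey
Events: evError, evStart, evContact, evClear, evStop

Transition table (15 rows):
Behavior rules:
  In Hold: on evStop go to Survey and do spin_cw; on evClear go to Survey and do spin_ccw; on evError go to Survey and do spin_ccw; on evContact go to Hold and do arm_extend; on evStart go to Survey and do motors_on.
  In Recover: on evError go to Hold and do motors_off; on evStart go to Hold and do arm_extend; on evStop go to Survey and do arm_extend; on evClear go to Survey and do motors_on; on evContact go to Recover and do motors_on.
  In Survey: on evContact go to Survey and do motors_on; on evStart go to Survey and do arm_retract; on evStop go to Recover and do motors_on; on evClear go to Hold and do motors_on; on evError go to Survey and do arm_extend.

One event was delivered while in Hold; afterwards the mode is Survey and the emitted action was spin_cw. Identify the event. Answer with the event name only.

try evError: (Hold, evError) → (Survey, spin_ccw)
try evStart: (Hold, evStart) → (Survey, motors_on)
try evContact: (Hold, evContact) → (Hold, arm_extend)
try evClear: (Hold, evClear) → (Survey, spin_ccw)
try evStop: (Hold, evStop) → (Survey, spin_cw)  ← matches

evStop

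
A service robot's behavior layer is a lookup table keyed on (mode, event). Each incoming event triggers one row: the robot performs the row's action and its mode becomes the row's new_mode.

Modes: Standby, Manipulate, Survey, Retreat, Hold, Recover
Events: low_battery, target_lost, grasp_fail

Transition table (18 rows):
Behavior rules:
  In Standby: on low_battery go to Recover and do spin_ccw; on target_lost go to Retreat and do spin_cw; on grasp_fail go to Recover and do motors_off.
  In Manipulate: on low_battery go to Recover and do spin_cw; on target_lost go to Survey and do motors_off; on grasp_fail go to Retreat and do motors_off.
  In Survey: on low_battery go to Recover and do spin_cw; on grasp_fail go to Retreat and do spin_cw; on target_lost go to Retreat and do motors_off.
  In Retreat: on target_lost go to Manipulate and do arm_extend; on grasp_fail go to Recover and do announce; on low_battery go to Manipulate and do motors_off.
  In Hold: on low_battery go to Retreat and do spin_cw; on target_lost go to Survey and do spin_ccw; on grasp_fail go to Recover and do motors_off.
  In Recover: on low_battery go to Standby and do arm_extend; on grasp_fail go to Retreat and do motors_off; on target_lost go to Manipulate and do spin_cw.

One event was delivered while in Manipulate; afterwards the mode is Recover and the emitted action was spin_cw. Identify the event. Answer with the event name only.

low_battery

try low_battery: (Manipulate, low_battery) → (Recover, spin_cw)  ← matches
try target_lost: (Manipulate, target_lost) → (Survey, motors_off)
try grasp_fail: (Manipulate, grasp_fail) → (Retreat, motors_off)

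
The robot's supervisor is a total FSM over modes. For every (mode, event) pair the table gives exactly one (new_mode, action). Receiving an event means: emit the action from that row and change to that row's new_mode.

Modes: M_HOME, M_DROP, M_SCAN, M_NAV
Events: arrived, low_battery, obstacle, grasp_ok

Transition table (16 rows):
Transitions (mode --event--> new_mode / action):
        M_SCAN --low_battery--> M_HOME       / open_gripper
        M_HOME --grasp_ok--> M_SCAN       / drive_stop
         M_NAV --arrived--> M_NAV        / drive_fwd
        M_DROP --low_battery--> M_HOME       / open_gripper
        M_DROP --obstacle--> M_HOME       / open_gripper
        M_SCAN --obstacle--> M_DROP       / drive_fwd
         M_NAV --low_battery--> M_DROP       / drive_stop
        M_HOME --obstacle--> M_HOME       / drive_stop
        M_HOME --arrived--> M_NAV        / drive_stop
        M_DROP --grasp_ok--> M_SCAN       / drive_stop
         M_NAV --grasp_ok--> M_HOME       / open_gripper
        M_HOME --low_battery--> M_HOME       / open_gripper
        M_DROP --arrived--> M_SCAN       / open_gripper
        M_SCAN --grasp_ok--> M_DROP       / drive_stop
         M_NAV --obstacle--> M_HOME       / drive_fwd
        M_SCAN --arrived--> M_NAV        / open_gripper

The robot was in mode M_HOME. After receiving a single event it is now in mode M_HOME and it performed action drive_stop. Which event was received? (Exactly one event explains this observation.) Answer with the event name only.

obstacle

try arrived: (M_HOME, arrived) → (M_NAV, drive_stop)
try low_battery: (M_HOME, low_battery) → (M_HOME, open_gripper)
try obstacle: (M_HOME, obstacle) → (M_HOME, drive_stop)  ← matches
try grasp_ok: (M_HOME, grasp_ok) → (M_SCAN, drive_stop)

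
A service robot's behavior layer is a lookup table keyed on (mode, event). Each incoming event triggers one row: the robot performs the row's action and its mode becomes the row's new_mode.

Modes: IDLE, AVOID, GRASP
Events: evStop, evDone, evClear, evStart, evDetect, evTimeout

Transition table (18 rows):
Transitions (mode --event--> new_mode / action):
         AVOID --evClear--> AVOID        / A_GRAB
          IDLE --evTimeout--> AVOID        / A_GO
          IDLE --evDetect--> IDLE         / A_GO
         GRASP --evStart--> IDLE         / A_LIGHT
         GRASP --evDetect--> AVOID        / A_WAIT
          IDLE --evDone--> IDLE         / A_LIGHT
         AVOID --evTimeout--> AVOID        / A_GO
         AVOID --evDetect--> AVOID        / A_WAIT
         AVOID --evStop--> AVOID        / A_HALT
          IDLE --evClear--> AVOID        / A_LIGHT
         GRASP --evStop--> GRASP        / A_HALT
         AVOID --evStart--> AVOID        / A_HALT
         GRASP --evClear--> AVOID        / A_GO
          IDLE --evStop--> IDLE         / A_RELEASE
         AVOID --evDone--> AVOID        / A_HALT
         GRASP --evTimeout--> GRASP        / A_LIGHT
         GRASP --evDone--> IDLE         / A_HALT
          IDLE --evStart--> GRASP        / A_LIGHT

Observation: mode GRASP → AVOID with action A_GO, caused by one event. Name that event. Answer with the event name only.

evClear

try evStop: (GRASP, evStop) → (GRASP, A_HALT)
try evDone: (GRASP, evDone) → (IDLE, A_HALT)
try evClear: (GRASP, evClear) → (AVOID, A_GO)  ← matches
try evStart: (GRASP, evStart) → (IDLE, A_LIGHT)
try evDetect: (GRASP, evDetect) → (AVOID, A_WAIT)
try evTimeout: (GRASP, evTimeout) → (GRASP, A_LIGHT)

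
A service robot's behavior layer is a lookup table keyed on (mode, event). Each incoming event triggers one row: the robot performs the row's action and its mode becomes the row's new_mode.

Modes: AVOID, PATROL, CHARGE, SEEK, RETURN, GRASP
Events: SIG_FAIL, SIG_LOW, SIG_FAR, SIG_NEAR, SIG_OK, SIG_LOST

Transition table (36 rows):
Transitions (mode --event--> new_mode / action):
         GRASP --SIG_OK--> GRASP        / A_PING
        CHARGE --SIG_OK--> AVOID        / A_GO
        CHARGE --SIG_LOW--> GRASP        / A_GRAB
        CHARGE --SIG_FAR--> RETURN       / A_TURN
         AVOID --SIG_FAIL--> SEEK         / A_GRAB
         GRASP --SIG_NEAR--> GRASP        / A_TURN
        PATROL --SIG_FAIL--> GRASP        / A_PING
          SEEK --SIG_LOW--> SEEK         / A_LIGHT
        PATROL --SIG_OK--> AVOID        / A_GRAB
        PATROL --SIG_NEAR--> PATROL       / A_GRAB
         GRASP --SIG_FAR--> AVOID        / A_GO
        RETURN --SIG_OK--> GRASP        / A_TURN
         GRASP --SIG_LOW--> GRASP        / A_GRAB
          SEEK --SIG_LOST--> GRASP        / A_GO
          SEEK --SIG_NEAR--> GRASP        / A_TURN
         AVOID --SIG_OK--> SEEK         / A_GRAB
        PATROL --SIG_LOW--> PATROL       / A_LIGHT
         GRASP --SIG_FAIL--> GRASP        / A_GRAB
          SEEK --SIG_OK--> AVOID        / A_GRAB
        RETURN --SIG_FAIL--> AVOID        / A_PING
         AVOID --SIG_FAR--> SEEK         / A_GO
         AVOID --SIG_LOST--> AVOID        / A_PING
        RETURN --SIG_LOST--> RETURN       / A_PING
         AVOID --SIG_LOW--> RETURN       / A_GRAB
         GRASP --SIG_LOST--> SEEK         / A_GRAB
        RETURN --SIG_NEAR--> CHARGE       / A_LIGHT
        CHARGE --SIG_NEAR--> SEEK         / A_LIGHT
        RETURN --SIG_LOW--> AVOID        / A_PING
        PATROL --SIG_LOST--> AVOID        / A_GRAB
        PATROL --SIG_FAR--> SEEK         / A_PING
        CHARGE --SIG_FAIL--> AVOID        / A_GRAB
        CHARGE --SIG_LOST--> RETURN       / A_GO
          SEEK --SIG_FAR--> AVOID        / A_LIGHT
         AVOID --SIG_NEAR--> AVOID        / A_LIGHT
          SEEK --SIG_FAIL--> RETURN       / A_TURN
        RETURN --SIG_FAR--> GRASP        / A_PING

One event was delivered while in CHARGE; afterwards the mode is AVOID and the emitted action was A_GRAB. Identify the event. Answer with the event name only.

SIG_FAIL

try SIG_FAIL: (CHARGE, SIG_FAIL) → (AVOID, A_GRAB)  ← matches
try SIG_LOW: (CHARGE, SIG_LOW) → (GRASP, A_GRAB)
try SIG_FAR: (CHARGE, SIG_FAR) → (RETURN, A_TURN)
try SIG_NEAR: (CHARGE, SIG_NEAR) → (SEEK, A_LIGHT)
try SIG_OK: (CHARGE, SIG_OK) → (AVOID, A_GO)
try SIG_LOST: (CHARGE, SIG_LOST) → (RETURN, A_GO)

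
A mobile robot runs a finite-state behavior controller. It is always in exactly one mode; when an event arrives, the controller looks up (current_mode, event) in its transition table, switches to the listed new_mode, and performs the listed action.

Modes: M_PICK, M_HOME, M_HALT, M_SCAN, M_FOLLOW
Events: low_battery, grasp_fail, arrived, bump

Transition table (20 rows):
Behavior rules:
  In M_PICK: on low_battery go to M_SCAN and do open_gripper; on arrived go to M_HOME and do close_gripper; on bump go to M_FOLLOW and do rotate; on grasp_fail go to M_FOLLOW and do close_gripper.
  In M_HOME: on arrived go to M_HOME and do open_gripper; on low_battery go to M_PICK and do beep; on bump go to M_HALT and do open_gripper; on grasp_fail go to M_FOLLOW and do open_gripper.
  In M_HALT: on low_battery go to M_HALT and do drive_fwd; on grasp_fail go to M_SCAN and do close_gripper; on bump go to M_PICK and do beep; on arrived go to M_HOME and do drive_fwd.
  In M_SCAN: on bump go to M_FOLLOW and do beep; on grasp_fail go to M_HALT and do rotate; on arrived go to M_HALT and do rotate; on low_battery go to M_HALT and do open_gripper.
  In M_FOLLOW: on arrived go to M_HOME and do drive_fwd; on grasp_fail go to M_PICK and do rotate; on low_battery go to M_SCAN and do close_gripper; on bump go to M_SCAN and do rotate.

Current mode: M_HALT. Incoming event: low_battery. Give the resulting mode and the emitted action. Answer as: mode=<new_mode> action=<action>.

current mode = M_HALT; filter table to that mode:
  (M_HALT, low_battery) → (M_HALT, drive_fwd)  ← event matches
  (M_HALT, grasp_fail) → (M_SCAN, close_gripper)
  (M_HALT, bump) → (M_PICK, beep)
  (M_HALT, arrived) → (M_HOME, drive_fwd)
event = low_battery selects (M_HALT, drive_fwd)

mode=M_HALT action=drive_fwd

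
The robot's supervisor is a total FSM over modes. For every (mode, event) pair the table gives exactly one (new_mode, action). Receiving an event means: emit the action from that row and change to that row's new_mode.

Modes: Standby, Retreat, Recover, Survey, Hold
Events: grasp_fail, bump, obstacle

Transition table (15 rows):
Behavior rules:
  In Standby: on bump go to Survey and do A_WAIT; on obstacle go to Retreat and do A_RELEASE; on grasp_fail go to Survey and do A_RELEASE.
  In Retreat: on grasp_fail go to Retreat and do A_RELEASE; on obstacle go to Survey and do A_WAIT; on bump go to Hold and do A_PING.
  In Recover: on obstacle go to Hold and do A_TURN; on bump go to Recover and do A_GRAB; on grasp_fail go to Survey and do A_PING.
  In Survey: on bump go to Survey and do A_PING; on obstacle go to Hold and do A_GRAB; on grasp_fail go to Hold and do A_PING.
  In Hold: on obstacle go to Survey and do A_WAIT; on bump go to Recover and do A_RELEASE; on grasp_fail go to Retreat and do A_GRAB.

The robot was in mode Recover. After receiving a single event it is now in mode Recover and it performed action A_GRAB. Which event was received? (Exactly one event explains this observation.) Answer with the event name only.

try grasp_fail: (Recover, grasp_fail) → (Survey, A_PING)
try bump: (Recover, bump) → (Recover, A_GRAB)  ← matches
try obstacle: (Recover, obstacle) → (Hold, A_TURN)

bump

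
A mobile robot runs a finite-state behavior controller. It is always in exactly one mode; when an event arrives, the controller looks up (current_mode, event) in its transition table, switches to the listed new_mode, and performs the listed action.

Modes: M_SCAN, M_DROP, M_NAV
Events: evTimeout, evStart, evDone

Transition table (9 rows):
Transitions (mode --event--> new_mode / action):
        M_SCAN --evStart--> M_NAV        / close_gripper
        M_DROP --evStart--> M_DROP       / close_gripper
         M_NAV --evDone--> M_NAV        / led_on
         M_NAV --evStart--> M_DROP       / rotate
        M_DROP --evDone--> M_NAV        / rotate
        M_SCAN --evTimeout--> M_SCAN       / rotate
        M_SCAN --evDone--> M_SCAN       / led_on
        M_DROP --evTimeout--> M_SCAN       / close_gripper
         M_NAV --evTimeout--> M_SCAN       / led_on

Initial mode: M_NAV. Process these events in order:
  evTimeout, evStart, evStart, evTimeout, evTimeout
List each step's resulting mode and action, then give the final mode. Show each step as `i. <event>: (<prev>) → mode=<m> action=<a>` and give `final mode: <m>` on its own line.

final mode: M_SCAN

1. evTimeout: (M_NAV) → mode=M_SCAN action=led_on
2. evStart: (M_SCAN) → mode=M_NAV action=close_gripper
3. evStart: (M_NAV) → mode=M_DROP action=rotate
4. evTimeout: (M_DROP) → mode=M_SCAN action=close_gripper
5. evTimeout: (M_SCAN) → mode=M_SCAN action=rotate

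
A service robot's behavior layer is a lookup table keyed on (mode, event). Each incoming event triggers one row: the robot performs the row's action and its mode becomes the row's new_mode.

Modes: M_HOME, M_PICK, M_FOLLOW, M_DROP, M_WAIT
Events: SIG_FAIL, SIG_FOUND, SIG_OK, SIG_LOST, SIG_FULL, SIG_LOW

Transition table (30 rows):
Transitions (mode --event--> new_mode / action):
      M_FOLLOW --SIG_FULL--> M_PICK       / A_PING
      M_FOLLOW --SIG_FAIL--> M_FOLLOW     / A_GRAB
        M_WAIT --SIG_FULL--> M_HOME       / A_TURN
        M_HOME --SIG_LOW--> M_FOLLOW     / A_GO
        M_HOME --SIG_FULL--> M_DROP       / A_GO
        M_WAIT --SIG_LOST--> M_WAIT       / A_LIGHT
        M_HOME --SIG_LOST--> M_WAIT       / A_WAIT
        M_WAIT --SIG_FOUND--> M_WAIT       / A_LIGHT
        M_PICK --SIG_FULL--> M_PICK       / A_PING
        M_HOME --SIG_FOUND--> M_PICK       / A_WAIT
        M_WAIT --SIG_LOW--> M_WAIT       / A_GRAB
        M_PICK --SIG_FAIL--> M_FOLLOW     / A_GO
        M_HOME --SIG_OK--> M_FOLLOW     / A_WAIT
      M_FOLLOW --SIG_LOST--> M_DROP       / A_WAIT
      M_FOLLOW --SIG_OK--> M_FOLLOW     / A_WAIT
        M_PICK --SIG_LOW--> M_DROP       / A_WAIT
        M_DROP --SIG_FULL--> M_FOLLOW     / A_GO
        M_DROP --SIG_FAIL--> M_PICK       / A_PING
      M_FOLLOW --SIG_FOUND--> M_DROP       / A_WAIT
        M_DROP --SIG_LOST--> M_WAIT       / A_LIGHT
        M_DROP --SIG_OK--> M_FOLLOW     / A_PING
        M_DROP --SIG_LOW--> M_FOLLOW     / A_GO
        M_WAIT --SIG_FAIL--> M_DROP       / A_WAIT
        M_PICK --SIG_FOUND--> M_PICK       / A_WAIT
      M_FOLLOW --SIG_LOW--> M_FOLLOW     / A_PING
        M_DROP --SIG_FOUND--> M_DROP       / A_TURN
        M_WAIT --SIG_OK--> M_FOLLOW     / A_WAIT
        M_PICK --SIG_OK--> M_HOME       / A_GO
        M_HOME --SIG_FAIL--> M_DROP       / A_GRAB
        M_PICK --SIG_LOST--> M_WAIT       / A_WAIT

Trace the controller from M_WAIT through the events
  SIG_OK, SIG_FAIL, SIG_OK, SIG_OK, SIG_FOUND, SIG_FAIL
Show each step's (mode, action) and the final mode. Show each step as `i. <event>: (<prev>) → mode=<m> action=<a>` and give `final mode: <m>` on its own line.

final mode: M_PICK

1. SIG_OK: (M_WAIT) → mode=M_FOLLOW action=A_WAIT
2. SIG_FAIL: (M_FOLLOW) → mode=M_FOLLOW action=A_GRAB
3. SIG_OK: (M_FOLLOW) → mode=M_FOLLOW action=A_WAIT
4. SIG_OK: (M_FOLLOW) → mode=M_FOLLOW action=A_WAIT
5. SIG_FOUND: (M_FOLLOW) → mode=M_DROP action=A_WAIT
6. SIG_FAIL: (M_DROP) → mode=M_PICK action=A_PING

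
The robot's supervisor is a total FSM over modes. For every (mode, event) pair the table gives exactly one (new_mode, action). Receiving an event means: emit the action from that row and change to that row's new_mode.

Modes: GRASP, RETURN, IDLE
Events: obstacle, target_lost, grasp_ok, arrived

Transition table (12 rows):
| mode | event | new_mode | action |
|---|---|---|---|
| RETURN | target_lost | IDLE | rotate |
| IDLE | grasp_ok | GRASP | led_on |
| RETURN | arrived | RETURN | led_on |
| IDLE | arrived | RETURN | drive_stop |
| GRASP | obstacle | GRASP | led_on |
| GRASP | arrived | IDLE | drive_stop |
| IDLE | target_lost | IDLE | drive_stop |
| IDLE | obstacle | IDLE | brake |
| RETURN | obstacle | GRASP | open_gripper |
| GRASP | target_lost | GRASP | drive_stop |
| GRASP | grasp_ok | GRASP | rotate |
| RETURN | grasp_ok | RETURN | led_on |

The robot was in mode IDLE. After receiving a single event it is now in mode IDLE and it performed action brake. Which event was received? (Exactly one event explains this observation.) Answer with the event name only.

try obstacle: (IDLE, obstacle) → (IDLE, brake)  ← matches
try target_lost: (IDLE, target_lost) → (IDLE, drive_stop)
try grasp_ok: (IDLE, grasp_ok) → (GRASP, led_on)
try arrived: (IDLE, arrived) → (RETURN, drive_stop)

obstacle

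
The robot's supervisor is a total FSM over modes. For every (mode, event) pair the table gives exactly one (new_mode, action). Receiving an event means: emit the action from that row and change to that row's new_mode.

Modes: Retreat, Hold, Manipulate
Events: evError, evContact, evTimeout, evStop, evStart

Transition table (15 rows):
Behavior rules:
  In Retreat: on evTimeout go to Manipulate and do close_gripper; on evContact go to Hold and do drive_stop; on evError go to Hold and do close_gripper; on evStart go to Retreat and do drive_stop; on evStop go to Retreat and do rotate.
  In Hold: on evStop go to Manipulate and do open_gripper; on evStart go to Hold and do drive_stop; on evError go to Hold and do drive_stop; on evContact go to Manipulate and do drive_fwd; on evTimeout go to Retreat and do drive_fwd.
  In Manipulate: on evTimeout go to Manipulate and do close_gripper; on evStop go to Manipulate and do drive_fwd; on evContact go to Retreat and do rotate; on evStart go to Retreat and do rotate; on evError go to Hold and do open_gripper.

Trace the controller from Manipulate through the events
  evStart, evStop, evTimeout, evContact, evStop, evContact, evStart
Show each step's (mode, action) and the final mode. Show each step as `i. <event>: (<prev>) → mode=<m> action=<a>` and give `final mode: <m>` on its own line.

1. evStart: (Manipulate) → mode=Retreat action=rotate
2. evStop: (Retreat) → mode=Retreat action=rotate
3. evTimeout: (Retreat) → mode=Manipulate action=close_gripper
4. evContact: (Manipulate) → mode=Retreat action=rotate
5. evStop: (Retreat) → mode=Retreat action=rotate
6. evContact: (Retreat) → mode=Hold action=drive_stop
7. evStart: (Hold) → mode=Hold action=drive_stop

final mode: Hold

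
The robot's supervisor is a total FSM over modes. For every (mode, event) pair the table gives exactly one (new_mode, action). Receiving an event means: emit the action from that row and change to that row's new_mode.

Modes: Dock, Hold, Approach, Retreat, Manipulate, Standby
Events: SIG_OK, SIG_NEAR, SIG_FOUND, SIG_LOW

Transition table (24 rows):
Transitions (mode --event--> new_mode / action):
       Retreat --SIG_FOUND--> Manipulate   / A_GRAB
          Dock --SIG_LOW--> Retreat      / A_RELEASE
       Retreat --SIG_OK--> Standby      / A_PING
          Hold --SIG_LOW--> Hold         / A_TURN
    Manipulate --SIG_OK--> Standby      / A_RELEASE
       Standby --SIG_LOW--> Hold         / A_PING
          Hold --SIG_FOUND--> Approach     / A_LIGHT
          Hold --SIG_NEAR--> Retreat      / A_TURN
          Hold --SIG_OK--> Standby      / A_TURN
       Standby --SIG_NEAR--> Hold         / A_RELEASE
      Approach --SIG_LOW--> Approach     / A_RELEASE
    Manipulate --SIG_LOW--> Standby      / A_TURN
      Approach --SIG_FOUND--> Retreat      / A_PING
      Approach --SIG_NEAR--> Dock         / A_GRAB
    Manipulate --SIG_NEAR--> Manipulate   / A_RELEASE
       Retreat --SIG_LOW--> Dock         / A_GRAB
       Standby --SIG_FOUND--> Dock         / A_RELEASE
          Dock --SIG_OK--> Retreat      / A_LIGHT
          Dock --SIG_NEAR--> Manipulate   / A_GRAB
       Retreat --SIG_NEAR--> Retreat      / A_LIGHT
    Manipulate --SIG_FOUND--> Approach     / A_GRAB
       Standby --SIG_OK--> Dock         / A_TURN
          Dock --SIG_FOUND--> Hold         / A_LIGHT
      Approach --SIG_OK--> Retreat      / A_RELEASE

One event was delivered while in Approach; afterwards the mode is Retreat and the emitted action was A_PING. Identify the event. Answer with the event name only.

SIG_FOUND

try SIG_OK: (Approach, SIG_OK) → (Retreat, A_RELEASE)
try SIG_NEAR: (Approach, SIG_NEAR) → (Dock, A_GRAB)
try SIG_FOUND: (Approach, SIG_FOUND) → (Retreat, A_PING)  ← matches
try SIG_LOW: (Approach, SIG_LOW) → (Approach, A_RELEASE)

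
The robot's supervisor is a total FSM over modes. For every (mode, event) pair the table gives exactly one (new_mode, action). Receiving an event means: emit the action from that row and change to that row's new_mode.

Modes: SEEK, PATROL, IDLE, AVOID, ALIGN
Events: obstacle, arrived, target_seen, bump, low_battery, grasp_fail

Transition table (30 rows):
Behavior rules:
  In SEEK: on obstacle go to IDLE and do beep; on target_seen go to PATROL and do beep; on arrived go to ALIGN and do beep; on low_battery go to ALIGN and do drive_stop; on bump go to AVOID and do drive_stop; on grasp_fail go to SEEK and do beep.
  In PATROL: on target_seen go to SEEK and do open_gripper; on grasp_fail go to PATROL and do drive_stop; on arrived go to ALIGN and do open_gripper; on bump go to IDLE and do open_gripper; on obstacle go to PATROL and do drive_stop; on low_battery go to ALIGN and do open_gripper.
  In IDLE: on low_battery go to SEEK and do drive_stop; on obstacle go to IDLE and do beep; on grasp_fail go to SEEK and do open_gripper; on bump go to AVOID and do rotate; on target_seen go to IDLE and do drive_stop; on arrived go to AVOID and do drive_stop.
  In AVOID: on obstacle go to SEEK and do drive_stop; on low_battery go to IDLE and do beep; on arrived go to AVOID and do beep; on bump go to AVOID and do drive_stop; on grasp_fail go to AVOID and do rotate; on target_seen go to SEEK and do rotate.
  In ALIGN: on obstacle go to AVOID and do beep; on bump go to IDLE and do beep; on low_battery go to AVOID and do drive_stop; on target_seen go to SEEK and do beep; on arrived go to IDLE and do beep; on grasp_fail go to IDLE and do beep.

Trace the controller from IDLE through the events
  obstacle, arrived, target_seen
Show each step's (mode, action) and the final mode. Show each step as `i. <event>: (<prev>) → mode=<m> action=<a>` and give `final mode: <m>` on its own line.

final mode: SEEK

1. obstacle: (IDLE) → mode=IDLE action=beep
2. arrived: (IDLE) → mode=AVOID action=drive_stop
3. target_seen: (AVOID) → mode=SEEK action=rotate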